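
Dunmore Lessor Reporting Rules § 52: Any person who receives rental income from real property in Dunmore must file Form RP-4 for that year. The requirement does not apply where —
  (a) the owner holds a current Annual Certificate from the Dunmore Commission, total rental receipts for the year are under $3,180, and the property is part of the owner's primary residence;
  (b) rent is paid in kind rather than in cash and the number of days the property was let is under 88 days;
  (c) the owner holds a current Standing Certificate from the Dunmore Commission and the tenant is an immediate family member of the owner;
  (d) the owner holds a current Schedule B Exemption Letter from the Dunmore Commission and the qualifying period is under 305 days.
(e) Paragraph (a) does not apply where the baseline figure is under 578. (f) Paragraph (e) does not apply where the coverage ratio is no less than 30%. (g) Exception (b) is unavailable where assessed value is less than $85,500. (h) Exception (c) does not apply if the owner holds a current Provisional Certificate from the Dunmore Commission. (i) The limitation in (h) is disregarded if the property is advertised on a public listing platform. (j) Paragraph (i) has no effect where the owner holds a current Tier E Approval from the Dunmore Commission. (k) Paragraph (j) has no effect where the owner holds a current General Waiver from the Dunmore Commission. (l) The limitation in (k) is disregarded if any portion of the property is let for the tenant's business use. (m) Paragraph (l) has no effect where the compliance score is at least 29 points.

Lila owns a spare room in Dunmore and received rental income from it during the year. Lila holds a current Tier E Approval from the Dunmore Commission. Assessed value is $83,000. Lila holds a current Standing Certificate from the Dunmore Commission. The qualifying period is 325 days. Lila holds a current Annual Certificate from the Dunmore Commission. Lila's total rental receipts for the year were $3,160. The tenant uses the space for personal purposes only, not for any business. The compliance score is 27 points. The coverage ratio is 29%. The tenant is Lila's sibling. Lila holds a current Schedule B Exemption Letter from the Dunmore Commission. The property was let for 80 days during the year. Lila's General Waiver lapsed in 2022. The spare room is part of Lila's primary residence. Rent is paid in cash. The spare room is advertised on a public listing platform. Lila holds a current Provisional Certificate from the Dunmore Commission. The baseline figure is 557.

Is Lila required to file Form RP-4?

Exception (a) is satisfied on its face — a current Annual Certificate is held; total rental receipts for the year are $3,160, under the $3,180 limit; the spare room is part of the primary residence. But applying paragraphs (e)–(f): (e) operates against (a): the baseline figure is 557, under the 578 limit. (f), which would lift (e), is inapplicable — the coverage ratio is 29%, short of 30%. Exception (a) does not apply.
Exception (b) requires that rent is paid in kind rather than in cash; but rent is paid in cash, so (b) is unavailable.
Exception (c)'s conditions are all satisfied: a current Standing Certificate is held; the tenant is an immediate family member. But: (h) operates against (c): a current Provisional Certificate is held. (i) operates (the property is publicly advertised), but yields to (j): (j) operates against (i): a current Tier E Approval is held. (k), which would lift (j), is not engaged — there is no General Waiver in force. (c) is therefore removed.
Exception (d) requires that the qualifying period is under 305 days; but the qualifying period is 325 days, not under 305 days, so (d) is unavailable.
No exception applies. The general rule governs.

Yes — Lila must file Form RP-4.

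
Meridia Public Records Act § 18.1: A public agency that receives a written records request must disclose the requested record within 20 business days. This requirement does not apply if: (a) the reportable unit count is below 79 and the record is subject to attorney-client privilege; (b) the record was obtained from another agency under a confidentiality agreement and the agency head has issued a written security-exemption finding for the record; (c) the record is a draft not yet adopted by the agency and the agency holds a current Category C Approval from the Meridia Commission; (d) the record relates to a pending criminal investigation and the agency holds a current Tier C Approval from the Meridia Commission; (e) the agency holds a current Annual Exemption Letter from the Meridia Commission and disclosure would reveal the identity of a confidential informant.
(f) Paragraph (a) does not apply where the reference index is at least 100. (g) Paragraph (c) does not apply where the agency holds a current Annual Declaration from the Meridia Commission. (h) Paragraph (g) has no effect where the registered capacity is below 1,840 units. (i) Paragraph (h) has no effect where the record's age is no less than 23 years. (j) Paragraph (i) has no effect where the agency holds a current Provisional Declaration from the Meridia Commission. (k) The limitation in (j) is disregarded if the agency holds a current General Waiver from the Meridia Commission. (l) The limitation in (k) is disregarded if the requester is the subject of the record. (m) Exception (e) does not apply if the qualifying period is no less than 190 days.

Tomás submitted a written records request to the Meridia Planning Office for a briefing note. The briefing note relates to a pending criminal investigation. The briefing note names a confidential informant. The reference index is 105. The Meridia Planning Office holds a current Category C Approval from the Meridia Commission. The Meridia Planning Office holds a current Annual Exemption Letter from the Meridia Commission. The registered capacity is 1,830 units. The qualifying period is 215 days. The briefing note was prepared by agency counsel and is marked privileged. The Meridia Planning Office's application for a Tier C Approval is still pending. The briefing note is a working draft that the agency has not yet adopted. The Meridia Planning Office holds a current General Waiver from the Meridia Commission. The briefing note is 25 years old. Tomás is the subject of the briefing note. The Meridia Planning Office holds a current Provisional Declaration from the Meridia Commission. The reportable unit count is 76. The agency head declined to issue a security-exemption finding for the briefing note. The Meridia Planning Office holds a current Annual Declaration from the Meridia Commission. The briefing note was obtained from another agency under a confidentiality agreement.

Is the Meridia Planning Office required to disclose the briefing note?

Exception (a): the reportable unit count is 76, below the 79 limit; the briefing note is privileged — every condition holds. However, paragraph (f) must be considered: (f) is triggered — the reference index is 105, meeting the 100 threshold. (a) is therefore removed.
Exception (b) fails — the agency head declined to issue a security-exemption finding.
Exception (c) is satisfied on its face — the briefing note is an unadopted draft; a current Category C Approval is held. As to paragraphs (g)–(l): (g) would limit (c) — a current Annual Declaration is held — but (h) sets (g) aside: (h) is engaged — the registered capacity is 1,830 units, below the 1,840 units limit. (i) would limit (h) — the record's age is 25 years, meeting the 23 years threshold — but (j) sets (i) aside: (j) operates against (i): a current Provisional Declaration is held. (k) would limit (j) — a current General Waiver is held — but (l) sets (k) aside: (l) is engaged — Tomás is the subject of the briefing note. So (c) applies.
Exception (d) fails — there is no Tier C Approval in force.
Exception (e): a current Annual Exemption Letter is held; the briefing note names a confidential informant — every condition holds. But: (m) is triggered — the qualifying period is 215 days, meeting the 190 days threshold. So (e) is unavailable.

No — exception (c) applies; the Meridia Planning Office is not required to disclose the briefing note.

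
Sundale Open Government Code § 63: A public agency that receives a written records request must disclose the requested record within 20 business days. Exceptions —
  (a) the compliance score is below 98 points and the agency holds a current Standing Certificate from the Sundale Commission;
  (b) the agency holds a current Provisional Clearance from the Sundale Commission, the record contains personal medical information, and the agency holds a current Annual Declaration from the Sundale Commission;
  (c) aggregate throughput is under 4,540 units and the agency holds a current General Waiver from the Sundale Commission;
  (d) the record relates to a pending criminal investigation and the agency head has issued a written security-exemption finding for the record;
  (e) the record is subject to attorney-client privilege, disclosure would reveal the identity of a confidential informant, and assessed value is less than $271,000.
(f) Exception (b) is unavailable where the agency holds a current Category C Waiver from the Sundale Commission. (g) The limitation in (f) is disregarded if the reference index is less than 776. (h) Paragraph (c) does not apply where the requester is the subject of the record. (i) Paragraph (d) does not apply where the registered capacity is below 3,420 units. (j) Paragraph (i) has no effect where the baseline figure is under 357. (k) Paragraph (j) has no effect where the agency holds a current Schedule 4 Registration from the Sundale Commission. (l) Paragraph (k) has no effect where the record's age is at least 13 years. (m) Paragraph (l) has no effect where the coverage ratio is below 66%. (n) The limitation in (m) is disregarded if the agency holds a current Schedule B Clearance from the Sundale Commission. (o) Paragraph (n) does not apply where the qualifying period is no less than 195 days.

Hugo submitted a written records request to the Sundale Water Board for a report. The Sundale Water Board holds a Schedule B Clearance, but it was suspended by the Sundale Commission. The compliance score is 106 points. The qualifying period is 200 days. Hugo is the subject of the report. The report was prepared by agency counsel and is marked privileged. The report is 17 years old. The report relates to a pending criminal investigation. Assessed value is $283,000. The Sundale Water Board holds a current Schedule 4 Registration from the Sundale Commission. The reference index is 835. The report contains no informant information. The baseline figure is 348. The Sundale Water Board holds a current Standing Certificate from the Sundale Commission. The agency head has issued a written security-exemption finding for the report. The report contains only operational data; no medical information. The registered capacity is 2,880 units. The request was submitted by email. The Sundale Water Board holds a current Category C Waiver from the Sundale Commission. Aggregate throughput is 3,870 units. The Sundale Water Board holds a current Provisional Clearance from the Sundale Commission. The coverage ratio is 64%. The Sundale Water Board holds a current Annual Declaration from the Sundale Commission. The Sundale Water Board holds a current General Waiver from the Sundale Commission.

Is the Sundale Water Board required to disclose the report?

Exception (a) fails — the compliance score is 106 points, not below 98 points.
Exception (b) fails — the report contains only operational data.
Exception (c)'s conditions are all satisfied: aggregate throughput is 3,870 units, under the 4,540 units limit; a current General Waiver is held. Turning to paragraph (h): (h) is engaged — Hugo is the subject of the report. So (c) is unavailable.
Exception (d): the report relates to a pending investigation; a written security-exemption finding has been issued — every condition holds. However, paragraphs (i)–(o) must be considered: (i) operates against (d): the registered capacity is 2,880 units, below the 3,420 units limit. (j) would limit (i) — the baseline figure is 348, under the 357 limit — but (k) sets (j) aside: (k) operates — a current Schedule 4 Registration is held. (l) would limit (k) — the record's age is 17 years, meeting the 13 years threshold — but (m) sets (l) aside: (m) operates — the coverage ratio is 64%, below the 66% limit. (n) is not triggered (the Schedule B Clearance is not current), so (m) stands. So (d) is unavailable.
Exception (e) fails — the report contains no informant information.
No exception applies. The general rule governs.

Yes — the Sundale Water Board must disclose the report.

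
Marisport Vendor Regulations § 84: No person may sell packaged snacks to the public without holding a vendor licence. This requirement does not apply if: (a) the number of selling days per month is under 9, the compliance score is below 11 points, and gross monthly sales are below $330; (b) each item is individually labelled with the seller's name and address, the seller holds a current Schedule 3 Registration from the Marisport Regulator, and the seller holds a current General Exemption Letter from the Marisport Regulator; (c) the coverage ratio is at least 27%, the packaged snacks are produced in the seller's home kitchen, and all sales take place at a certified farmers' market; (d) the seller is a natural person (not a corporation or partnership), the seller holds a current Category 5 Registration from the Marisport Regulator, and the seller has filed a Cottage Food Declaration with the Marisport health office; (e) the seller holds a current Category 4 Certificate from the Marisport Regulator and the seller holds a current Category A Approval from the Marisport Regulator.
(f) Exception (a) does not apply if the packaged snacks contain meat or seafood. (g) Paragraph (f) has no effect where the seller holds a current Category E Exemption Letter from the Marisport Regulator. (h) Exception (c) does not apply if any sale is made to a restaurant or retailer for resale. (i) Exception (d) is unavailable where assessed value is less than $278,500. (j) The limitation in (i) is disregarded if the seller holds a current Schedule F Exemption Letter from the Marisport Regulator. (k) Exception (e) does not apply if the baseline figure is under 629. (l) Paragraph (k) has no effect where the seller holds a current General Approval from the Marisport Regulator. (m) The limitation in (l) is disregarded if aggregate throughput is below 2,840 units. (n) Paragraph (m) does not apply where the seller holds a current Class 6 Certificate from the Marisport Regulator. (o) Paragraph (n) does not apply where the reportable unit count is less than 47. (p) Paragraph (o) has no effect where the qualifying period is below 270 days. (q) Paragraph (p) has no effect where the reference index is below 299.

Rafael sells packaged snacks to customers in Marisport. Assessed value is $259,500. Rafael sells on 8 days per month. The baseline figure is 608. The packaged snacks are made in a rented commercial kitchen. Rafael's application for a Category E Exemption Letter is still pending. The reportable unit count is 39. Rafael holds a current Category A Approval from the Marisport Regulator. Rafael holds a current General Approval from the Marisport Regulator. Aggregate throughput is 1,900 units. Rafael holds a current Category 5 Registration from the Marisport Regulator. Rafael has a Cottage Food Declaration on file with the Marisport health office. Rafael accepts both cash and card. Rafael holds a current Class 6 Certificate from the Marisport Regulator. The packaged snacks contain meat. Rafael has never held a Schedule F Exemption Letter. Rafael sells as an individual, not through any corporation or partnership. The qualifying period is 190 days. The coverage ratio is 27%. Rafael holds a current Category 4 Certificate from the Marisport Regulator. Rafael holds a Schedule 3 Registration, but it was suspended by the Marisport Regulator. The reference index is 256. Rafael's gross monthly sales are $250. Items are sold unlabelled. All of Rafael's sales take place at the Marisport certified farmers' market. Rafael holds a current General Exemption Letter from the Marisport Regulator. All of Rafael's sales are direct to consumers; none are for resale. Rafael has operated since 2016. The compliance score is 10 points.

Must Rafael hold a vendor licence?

Exception (a): the number of selling days per month is 8, under the 9 limit; the compliance score is 10 points, below the 11 points limit; gross monthly sales are $250, below the $330 limit — every condition holds. Turning to paragraphs (f)–(g): (f) is engaged — the packaged snacks contain meat. (g), which would lift (f), does not operate here — there is no Category E Exemption Letter in force. So (a) is unavailable.
Exception (b) fails — items are sold unlabelled.
Exception (c) requires that the packaged snacks are produced in the seller's home kitchen; but the packaged snacks are made in a commercial kitchen, not a home kitchen, so (c) is unavailable.
All of (d)'s requirements are met (the seller is a natural person; a current Category 5 Registration is held; a Cottage Food Declaration is on file). But: (i) is engaged — assessed value is $259,500, less than the $278,500 limit. (j), which would lift (i), does not operate here — there is no Schedule F Exemption Letter in force. (d) is therefore removed.
Exception (e) is satisfied on its face — a current Category 4 Certificate is held; a current Category A Approval is held. However, paragraphs (k)–(q) must be considered: (k) applies — the baseline figure is 608, under the 629 limit. (l) is engaged (a current General Approval is held), but is displaced by (m): (m) is engaged — aggregate throughput is 1,900 units, below the 2,840 units limit. (n) applies (a current Class 6 Certificate is held), but is set aside by (o): (o) applies — the reportable unit count is 39, less than the 47 limit. (p) operates (the qualifying period is 190 days, below the 270 days limit), but is displaced by (q): (q) operates against (p): the reference index is 256, below the 299 limit. (e) is therefore removed.
No exception applies. The general rule governs.

Yes — Rafael must hold a vendor licence.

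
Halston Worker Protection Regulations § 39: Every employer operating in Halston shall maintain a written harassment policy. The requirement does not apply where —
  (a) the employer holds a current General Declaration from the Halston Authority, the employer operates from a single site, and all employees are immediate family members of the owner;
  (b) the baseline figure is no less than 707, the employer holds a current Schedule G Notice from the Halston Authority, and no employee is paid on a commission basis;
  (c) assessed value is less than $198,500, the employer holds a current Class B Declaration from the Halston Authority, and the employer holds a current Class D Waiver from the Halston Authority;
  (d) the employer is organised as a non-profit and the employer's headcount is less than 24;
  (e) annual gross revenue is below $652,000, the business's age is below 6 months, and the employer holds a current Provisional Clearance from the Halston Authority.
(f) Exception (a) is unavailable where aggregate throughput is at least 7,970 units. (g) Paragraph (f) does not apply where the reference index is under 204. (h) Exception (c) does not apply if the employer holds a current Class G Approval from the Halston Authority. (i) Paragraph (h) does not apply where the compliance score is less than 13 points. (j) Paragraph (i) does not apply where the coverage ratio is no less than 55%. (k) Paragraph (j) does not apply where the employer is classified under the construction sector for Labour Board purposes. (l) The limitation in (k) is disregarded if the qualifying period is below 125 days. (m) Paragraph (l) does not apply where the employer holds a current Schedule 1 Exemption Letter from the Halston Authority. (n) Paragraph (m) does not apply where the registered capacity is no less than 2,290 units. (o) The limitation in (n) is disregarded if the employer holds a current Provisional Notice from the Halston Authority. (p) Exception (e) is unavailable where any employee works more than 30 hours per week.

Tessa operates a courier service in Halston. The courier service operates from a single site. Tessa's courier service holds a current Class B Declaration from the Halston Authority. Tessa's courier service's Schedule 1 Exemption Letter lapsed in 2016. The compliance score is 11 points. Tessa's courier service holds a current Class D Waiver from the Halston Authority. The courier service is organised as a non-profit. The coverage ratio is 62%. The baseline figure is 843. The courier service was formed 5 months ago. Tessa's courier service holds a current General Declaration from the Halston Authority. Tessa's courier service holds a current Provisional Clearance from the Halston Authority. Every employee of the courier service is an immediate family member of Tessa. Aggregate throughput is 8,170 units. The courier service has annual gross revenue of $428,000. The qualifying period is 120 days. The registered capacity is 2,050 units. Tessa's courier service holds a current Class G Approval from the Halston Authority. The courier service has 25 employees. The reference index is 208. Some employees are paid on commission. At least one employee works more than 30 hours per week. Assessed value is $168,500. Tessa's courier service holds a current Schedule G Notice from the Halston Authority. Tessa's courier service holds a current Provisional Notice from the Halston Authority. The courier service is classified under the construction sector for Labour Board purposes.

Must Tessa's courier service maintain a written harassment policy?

Yes — Tessa's courier service must maintain a written harassment policy.

All of (a)'s requirements are met (a current General Declaration is held; the employer operates from a single site; every employee is an immediate family member). However, paragraphs (f)–(g) must be considered: (f) operates against (a): aggregate throughput is 8,170 units, meeting the 7,970 units threshold. (g), which would lift (f), is inapplicable — the reference index is 208, not under 204. So (a) is unavailable.
Exception (b) requires that no employee is paid on a commission basis; but some employees are paid on commission, so (b) is unavailable.
Exception (c): assessed value is $168,500, less than the $198,500 limit; a current Class B Declaration is held; a current Class D Waiver is held — every condition holds. However, paragraphs (h)–(o) must be considered: (h) is triggered — a current Class G Approval is held. (i) is engaged (the compliance score is 11 points, less than the 13 points limit), but is set aside by (j): (j) is engaged — the coverage ratio is 62%, meeting the 55% threshold. (k) is triggered (the courier service is classified under the construction sector), but yields to (l): (l) is triggered — the qualifying period is 120 days, below the 125 days limit. (m), which would lift (l), is not engaged — the Schedule 1 Exemption Letter is not current. (c) is therefore removed.
Exception (d) requires that the employer's headcount is less than 24; but the employer's headcount is 25, not less than 24, so (d) is unavailable.
Exception (e)'s conditions are all satisfied: annual gross revenue is $428,000, below the $652,000 limit; the business's age is 5 months, below the 6 months limit; a current Provisional Clearance is held. Turning to paragraph (p): (p) operates — at least one employee exceeds 30 hours/week. Exception (e) does not apply.
No exception applies. The general rule governs.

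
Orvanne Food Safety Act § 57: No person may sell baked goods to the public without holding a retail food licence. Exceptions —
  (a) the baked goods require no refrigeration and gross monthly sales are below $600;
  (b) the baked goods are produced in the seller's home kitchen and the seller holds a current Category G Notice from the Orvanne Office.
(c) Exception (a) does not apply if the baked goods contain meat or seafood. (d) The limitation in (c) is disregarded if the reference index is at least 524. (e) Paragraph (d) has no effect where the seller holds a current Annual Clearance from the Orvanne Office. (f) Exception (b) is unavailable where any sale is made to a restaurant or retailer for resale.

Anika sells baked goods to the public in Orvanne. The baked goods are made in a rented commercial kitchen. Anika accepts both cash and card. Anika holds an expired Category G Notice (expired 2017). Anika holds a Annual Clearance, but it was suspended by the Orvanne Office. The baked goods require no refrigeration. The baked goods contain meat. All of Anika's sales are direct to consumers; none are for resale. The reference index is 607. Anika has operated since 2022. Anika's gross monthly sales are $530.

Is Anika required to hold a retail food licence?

All of (a)'s requirements are met (the baked goods are shelf-stable; gross monthly sales are $530, below the $600 limit). As to paragraphs (c)–(e): (c) is triggered (the baked goods contain meat), but is itself disapplied by (d): (d) is triggered — the reference index is 607, meeting the 524 threshold. (e) is not triggered (no current Annual Clearance is held), so (d) stands. Exception (a) stands.
Exception (b) does not apply: the baked goods are made in a commercial kitchen, not a home kitchen.

No — exception (a) applies; Anika is not required to hold a retail food licence.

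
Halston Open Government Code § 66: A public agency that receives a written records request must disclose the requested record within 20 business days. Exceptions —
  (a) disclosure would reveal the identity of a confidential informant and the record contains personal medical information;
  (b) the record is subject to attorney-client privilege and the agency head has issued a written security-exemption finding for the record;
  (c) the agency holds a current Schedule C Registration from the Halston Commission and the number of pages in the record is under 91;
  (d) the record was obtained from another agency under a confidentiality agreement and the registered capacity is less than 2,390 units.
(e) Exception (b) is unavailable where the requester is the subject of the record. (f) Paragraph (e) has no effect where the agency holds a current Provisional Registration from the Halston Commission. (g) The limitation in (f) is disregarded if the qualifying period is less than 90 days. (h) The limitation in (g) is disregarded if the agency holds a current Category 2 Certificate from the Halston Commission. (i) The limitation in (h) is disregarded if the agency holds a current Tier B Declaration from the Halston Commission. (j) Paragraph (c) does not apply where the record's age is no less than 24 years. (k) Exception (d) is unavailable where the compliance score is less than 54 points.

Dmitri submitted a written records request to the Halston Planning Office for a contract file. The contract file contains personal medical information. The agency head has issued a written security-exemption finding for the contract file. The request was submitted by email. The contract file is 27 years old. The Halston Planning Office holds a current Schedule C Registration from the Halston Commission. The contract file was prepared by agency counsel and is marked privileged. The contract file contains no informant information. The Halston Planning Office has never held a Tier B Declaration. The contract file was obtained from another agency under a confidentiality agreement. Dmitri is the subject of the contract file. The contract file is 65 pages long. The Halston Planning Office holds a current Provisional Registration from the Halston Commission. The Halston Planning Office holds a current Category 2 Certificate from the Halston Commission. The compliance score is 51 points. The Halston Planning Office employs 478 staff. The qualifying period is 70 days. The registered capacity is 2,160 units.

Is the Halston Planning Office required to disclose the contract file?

No — exception (b) applies; the Halston Planning Office is not required to disclose the contract file.

Exception (a) requires that disclosure would reveal the identity of a confidential informant; but the contract file contains no informant information, so (a) is unavailable.
Exception (b) is satisfied on its face — the contract file is privileged; a written security-exemption finding has been issued. Under paragraphs (e)–(i): (e) would limit (b) — Dmitri is the subject of the contract file — but (f) sets (e) aside: (f) operates against (e): a current Provisional Registration is held. (g) applies (the qualifying period is 70 days, less than the 90 days limit), but is overridden by (h): (h) operates against (g): a current Category 2 Certificate is held. (i) does not operate here (the Tier B Declaration is not current), so (h) stands. So (b) applies.
Exception (c) is satisfied on its face — a current Schedule C Registration is held; the number of pages in the record is 65, under the 91 limit. Turning to paragraph (j): (j) is triggered — the record's age is 27 years, meeting the 24 years threshold. (c) is therefore removed.
All of (d)'s requirements are met (the contract file was obtained under a confidentiality agreement; the registered capacity is 2,160 units, less than the 2,390 units limit). But applying paragraph (k): (k) operates — the compliance score is 51 points, less than the 54 points limit. So (d) is unavailable.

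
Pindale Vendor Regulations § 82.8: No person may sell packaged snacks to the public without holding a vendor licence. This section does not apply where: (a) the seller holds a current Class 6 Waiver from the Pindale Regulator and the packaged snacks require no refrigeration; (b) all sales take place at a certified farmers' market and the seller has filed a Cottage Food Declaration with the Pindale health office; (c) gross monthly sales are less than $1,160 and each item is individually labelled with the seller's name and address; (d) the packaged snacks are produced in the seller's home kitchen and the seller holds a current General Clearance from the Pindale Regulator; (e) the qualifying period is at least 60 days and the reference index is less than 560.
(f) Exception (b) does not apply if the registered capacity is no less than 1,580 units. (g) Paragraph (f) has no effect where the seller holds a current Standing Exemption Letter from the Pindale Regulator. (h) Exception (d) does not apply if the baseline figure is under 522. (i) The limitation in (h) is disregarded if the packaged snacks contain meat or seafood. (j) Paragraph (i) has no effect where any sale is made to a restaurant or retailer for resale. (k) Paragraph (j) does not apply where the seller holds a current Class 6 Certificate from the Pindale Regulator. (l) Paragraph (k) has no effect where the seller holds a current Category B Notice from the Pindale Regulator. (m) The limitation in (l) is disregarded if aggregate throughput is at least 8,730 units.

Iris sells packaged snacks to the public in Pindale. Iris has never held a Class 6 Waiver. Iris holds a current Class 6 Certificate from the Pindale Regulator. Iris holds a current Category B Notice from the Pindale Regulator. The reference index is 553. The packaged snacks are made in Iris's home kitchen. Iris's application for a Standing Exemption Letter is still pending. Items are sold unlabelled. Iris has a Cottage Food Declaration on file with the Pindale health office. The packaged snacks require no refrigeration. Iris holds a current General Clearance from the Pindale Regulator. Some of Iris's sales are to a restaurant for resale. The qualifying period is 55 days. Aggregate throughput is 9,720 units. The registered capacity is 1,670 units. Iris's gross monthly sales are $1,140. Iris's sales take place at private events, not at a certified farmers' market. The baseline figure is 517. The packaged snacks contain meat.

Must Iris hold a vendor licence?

Exception (a) requires that the seller holds a current Class 6 Waiver from the Pindale Regulator; but the Class 6 Waiver is not current, so (a) is unavailable.
Exception (b) does not apply: sales are at private events, not a certified farmers' market.
Exception (c) fails — items are sold unlabelled.
Exception (d)'s conditions are all satisfied: the packaged snacks are home-kitchen produced; a current General Clearance is held. Applying paragraphs (h)–(m): (h) would limit (d) — the baseline figure is 517, under the 522 limit — but (i) sets (h) aside: (i) is triggered — the packaged snacks contain meat. (j) operates (some sales are to a restaurant for resale), but is set aside by (k): (k) operates against (j): a current Class 6 Certificate is held. (l) is triggered (a current Category B Notice is held), but is overridden by (m): (m) operates — aggregate throughput is 9,720 units, meeting the 8,730 units threshold. Exception (d) stands.
Exception (e) does not apply: the qualifying period is 55 days, short of 60 days.

No — exception (d) applies; Iris is not required to hold a vendor licence.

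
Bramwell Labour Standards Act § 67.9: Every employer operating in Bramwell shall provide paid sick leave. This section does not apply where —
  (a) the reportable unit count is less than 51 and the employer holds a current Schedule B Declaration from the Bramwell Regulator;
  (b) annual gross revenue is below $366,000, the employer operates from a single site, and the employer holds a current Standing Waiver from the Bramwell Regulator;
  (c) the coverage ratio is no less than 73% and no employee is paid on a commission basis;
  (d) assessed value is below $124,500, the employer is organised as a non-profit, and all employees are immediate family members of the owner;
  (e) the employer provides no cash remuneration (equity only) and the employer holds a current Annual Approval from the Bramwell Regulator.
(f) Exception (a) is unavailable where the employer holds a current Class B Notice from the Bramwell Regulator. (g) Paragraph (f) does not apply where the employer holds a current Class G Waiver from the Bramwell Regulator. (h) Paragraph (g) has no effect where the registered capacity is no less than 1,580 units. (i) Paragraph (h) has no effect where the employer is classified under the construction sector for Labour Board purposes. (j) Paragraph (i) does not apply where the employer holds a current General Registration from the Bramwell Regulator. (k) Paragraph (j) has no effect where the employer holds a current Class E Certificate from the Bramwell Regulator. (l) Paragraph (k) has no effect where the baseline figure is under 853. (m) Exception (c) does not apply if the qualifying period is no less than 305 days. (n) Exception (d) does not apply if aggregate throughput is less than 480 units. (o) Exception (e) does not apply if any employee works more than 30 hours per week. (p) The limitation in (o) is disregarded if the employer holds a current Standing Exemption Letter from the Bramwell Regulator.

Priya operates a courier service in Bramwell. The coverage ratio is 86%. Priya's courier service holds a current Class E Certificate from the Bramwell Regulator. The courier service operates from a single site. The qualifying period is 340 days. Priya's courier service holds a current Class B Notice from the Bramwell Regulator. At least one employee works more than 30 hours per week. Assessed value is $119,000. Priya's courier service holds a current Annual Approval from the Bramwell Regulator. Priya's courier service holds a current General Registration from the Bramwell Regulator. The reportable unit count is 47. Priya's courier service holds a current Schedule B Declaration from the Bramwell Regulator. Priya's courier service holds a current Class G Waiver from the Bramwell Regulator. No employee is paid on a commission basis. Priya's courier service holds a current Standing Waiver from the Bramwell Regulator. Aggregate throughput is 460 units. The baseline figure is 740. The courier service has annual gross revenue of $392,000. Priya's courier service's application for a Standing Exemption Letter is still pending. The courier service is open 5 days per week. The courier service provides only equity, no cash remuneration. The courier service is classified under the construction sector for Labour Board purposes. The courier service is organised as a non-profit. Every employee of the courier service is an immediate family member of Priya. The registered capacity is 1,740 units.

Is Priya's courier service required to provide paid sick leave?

Yes — Priya's courier service must provide paid sick leave.

All of (a)'s requirements are met (the reportable unit count is 47, less than the 51 limit; a current Schedule B Declaration is held). However, paragraphs (f)–(l) must be considered: (f) operates — a current Class B Notice is held. (g) would limit (f) — a current Class G Waiver is held — but (h) sets (g) aside: (h) operates — the registered capacity is 1,740 units, meeting the 1,580 units threshold. (i) applies (the courier service is classified under the construction sector), but is set aside by (j): (j) operates — a current General Registration is held. (k) operates (a current Class E Certificate is held), but yields to (l): (l) operates — the baseline figure is 740, under the 853 limit. (a) is therefore removed.
Exception (b) fails — annual gross revenue is $392,000, not below $366,000.
Exception (c) is satisfied on its face — the coverage ratio is 86%, meeting the 73% threshold; no employee is paid on commission. Turning to paragraph (m): (m) operates against (c): the qualifying period is 340 days, meeting the 305 days threshold. (c) is therefore removed.
Exception (d)'s conditions are all satisfied: assessed value is $119,000, below the $124,500 limit; the employer is a non-profit; every employee is an immediate family member. However, paragraph (n) must be considered: (n) is triggered — aggregate throughput is 460 units, less than the 480 units limit. So (d) is unavailable.
All of (e)'s requirements are met (remuneration is equity-only; a current Annual Approval is held). Turning to paragraphs (o)–(p): (o) operates against (e): at least one employee exceeds 30 hours/week. (p) is not engaged (the Standing Exemption Letter is not current), so (o) stands. Exception (e) does not apply.
No exception displaces § 67.9.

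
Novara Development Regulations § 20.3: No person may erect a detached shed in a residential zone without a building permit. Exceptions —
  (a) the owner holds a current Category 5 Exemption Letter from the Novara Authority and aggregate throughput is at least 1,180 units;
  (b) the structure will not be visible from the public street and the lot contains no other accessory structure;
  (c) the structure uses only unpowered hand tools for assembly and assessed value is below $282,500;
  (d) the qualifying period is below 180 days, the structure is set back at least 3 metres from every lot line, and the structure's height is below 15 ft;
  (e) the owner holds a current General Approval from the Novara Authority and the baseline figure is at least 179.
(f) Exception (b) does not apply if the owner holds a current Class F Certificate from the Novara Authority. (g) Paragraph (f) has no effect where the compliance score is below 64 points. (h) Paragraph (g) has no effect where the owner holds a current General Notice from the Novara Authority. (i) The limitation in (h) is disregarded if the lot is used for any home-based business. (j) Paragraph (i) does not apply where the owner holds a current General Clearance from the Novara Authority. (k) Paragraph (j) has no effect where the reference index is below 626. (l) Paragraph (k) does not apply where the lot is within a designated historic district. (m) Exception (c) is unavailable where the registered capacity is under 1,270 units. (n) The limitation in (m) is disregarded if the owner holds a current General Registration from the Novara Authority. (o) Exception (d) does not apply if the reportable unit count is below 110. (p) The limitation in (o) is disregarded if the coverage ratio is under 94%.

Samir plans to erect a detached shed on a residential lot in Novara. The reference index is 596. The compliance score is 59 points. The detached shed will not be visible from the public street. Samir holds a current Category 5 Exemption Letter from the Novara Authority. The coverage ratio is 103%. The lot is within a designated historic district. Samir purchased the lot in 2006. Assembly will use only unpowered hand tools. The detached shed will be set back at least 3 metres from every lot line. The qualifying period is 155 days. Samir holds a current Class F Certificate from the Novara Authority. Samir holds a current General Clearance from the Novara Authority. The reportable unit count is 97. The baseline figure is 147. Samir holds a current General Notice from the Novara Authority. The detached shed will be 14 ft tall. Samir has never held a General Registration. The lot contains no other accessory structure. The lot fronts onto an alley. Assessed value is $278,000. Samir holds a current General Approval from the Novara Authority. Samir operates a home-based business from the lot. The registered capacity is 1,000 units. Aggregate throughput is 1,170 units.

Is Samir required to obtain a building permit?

Yes — Samir must obtain a building permit.

Exception (a) does not apply: aggregate throughput is 1,170 units, short of 1,180 units.
Exception (b): the structure will not be visible from the street; the lot has no other accessory structure — every condition holds. But: (f) operates against (b): a current Class F Certificate is held. (g) is triggered (the compliance score is 59 points, below the 64 points limit), but is displaced by (h): (h) operates against (g): a current General Notice is held. (i) is triggered (a home-based business operates on the lot), but is itself disapplied by (j): (j) operates — a current General Clearance is held. (k) operates (the reference index is 596, below the 626 limit), but is set aside by (l): (l) is engaged — the lot is in a historic district. Exception (b) does not apply.
All of (c)'s requirements are met (assembly uses only hand tools; assessed value is $278,000, below the $282,500 limit). But: (m) applies — the registered capacity is 1,000 units, under the 1,270 units limit. (n) does not operate here (there is no General Registration in force), so (m) stands. Exception (c) does not apply.
All of (d)'s requirements are met (the qualifying period is 155 days, below the 180 days limit; the setback is at least 3 m on every side; the structure's height is 14 ft, below the 15 ft limit). But: (o) operates against (d): the reportable unit count is 97, below the 110 limit. (p), which would lift (o), is not engaged — the coverage ratio is 103%, not under 94%. So (d) is unavailable.
Exception (e) fails — the baseline figure is 147, short of 179.
No exception applies. The general rule governs.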